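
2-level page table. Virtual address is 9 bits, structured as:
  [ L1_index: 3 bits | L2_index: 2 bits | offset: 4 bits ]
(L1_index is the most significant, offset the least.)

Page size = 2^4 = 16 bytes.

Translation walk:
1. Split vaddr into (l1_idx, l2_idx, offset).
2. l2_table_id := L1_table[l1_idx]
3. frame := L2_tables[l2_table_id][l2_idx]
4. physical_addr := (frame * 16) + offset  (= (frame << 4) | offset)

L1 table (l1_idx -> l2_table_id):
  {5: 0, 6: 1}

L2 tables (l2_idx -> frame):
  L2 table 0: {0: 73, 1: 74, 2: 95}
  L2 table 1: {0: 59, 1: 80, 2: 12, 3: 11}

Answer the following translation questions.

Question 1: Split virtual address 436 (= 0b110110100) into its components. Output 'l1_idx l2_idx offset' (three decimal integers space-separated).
vaddr = 436 = 0b110110100
  top 3 bits -> l1_idx = 6
  next 2 bits -> l2_idx = 3
  bottom 4 bits -> offset = 4

Answer: 6 3 4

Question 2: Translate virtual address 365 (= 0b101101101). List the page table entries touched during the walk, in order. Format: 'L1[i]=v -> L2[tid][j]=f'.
Answer: L1[5]=0 -> L2[0][2]=95

Derivation:
vaddr = 365 = 0b101101101
Split: l1_idx=5, l2_idx=2, offset=13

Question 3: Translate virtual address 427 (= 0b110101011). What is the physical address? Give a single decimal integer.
Answer: 203

Derivation:
vaddr = 427 = 0b110101011
Split: l1_idx=6, l2_idx=2, offset=11
L1[6] = 1
L2[1][2] = 12
paddr = 12 * 16 + 11 = 203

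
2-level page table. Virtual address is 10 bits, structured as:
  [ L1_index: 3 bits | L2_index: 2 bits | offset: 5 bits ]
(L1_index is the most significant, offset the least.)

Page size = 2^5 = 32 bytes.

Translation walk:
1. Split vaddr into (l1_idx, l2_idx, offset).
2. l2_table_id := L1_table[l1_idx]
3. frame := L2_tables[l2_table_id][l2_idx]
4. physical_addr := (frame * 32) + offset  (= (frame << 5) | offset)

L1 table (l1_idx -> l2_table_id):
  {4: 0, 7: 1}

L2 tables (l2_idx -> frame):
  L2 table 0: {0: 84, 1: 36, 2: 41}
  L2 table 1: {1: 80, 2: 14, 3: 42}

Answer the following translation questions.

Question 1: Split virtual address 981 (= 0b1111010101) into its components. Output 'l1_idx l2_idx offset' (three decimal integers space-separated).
vaddr = 981 = 0b1111010101
  top 3 bits -> l1_idx = 7
  next 2 bits -> l2_idx = 2
  bottom 5 bits -> offset = 21

Answer: 7 2 21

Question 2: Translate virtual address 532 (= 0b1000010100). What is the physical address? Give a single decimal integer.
Answer: 2708

Derivation:
vaddr = 532 = 0b1000010100
Split: l1_idx=4, l2_idx=0, offset=20
L1[4] = 0
L2[0][0] = 84
paddr = 84 * 32 + 20 = 2708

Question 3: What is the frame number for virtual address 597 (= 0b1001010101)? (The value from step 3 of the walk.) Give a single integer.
Answer: 41

Derivation:
vaddr = 597: l1_idx=4, l2_idx=2
L1[4] = 0; L2[0][2] = 41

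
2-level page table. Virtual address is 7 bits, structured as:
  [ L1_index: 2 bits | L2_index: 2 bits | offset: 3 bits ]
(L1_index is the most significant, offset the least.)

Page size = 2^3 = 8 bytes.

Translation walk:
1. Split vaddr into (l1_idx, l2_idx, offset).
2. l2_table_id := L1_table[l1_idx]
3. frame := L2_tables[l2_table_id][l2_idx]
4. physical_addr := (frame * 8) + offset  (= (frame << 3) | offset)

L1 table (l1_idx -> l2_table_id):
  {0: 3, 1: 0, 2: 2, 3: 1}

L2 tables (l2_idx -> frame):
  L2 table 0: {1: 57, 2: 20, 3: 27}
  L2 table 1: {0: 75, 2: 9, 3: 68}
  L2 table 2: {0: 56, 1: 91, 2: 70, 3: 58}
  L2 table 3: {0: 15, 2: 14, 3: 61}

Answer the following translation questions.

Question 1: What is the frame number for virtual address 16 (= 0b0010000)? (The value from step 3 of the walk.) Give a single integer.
Answer: 14

Derivation:
vaddr = 16: l1_idx=0, l2_idx=2
L1[0] = 3; L2[3][2] = 14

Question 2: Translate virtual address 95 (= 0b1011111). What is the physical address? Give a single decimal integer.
Answer: 471

Derivation:
vaddr = 95 = 0b1011111
Split: l1_idx=2, l2_idx=3, offset=7
L1[2] = 2
L2[2][3] = 58
paddr = 58 * 8 + 7 = 471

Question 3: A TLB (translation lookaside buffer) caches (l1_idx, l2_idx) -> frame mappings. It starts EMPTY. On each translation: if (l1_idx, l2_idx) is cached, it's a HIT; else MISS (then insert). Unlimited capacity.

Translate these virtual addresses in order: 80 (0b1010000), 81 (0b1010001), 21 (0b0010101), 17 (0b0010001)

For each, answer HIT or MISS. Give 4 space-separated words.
vaddr=80: (2,2) not in TLB -> MISS, insert
vaddr=81: (2,2) in TLB -> HIT
vaddr=21: (0,2) not in TLB -> MISS, insert
vaddr=17: (0,2) in TLB -> HIT

Answer: MISS HIT MISS HIT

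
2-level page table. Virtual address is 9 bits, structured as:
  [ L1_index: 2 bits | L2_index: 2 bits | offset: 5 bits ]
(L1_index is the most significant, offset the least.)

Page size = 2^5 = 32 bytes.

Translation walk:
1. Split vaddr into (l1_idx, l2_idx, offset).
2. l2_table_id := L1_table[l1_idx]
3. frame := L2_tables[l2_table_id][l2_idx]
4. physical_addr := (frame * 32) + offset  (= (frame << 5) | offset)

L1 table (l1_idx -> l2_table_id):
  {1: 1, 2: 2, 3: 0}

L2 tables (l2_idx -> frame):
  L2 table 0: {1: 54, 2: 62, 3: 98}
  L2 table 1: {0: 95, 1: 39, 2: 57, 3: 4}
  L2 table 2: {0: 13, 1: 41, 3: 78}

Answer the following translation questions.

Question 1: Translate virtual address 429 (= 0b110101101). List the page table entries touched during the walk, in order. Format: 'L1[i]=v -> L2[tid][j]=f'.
vaddr = 429 = 0b110101101
Split: l1_idx=3, l2_idx=1, offset=13

Answer: L1[3]=0 -> L2[0][1]=54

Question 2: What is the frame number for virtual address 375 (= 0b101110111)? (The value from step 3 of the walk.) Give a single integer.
Answer: 78

Derivation:
vaddr = 375: l1_idx=2, l2_idx=3
L1[2] = 2; L2[2][3] = 78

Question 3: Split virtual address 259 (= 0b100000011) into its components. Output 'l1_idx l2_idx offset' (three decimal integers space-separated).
vaddr = 259 = 0b100000011
  top 2 bits -> l1_idx = 2
  next 2 bits -> l2_idx = 0
  bottom 5 bits -> offset = 3

Answer: 2 0 3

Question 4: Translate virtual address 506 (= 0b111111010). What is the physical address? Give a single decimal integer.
Answer: 3162

Derivation:
vaddr = 506 = 0b111111010
Split: l1_idx=3, l2_idx=3, offset=26
L1[3] = 0
L2[0][3] = 98
paddr = 98 * 32 + 26 = 3162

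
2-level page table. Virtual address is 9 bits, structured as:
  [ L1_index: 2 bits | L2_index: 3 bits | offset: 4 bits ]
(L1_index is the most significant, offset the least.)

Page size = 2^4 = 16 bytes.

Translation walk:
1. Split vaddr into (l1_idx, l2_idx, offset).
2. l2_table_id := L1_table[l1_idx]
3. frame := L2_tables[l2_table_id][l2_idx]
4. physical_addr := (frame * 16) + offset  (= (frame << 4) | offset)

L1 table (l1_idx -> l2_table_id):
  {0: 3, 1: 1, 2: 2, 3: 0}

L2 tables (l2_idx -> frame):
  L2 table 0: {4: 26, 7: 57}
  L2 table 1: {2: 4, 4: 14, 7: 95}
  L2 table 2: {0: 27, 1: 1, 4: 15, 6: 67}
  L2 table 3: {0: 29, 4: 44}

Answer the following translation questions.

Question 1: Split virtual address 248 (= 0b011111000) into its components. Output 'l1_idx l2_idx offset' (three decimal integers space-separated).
vaddr = 248 = 0b011111000
  top 2 bits -> l1_idx = 1
  next 3 bits -> l2_idx = 7
  bottom 4 bits -> offset = 8

Answer: 1 7 8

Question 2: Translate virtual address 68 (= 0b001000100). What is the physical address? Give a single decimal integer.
Answer: 708

Derivation:
vaddr = 68 = 0b001000100
Split: l1_idx=0, l2_idx=4, offset=4
L1[0] = 3
L2[3][4] = 44
paddr = 44 * 16 + 4 = 708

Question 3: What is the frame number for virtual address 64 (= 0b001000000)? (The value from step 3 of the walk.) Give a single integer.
Answer: 44

Derivation:
vaddr = 64: l1_idx=0, l2_idx=4
L1[0] = 3; L2[3][4] = 44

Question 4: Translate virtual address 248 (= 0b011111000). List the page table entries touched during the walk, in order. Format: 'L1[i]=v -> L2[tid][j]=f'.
Answer: L1[1]=1 -> L2[1][7]=95

Derivation:
vaddr = 248 = 0b011111000
Split: l1_idx=1, l2_idx=7, offset=8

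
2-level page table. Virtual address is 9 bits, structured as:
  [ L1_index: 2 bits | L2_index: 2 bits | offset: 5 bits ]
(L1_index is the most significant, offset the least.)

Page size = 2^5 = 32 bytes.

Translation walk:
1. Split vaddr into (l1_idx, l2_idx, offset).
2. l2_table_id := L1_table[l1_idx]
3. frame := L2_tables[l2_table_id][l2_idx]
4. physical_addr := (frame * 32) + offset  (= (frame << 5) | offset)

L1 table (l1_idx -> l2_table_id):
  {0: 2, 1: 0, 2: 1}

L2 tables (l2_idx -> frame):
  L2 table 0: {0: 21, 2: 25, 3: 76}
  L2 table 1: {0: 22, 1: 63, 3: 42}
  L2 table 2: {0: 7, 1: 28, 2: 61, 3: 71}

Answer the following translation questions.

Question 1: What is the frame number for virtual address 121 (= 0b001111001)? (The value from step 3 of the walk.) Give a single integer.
Answer: 71

Derivation:
vaddr = 121: l1_idx=0, l2_idx=3
L1[0] = 2; L2[2][3] = 71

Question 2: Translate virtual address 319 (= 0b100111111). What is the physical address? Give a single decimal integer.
Answer: 2047

Derivation:
vaddr = 319 = 0b100111111
Split: l1_idx=2, l2_idx=1, offset=31
L1[2] = 1
L2[1][1] = 63
paddr = 63 * 32 + 31 = 2047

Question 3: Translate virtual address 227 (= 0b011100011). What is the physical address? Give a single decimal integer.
Answer: 2435

Derivation:
vaddr = 227 = 0b011100011
Split: l1_idx=1, l2_idx=3, offset=3
L1[1] = 0
L2[0][3] = 76
paddr = 76 * 32 + 3 = 2435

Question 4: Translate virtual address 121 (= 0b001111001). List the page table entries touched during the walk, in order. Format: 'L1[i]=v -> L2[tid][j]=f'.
vaddr = 121 = 0b001111001
Split: l1_idx=0, l2_idx=3, offset=25

Answer: L1[0]=2 -> L2[2][3]=71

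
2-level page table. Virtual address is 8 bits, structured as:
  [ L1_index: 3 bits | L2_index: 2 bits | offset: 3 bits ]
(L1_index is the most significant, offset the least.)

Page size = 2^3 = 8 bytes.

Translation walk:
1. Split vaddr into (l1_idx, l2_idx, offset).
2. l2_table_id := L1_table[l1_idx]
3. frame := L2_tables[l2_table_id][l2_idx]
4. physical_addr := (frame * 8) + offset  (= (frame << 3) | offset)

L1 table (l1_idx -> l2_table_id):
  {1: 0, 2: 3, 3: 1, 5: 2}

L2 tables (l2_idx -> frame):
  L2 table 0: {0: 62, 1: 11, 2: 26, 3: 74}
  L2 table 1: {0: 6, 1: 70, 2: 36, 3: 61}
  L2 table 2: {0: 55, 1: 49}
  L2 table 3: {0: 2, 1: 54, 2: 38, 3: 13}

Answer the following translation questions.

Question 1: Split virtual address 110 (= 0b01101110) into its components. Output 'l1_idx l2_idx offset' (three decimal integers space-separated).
vaddr = 110 = 0b01101110
  top 3 bits -> l1_idx = 3
  next 2 bits -> l2_idx = 1
  bottom 3 bits -> offset = 6

Answer: 3 1 6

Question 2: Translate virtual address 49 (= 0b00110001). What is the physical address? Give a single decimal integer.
vaddr = 49 = 0b00110001
Split: l1_idx=1, l2_idx=2, offset=1
L1[1] = 0
L2[0][2] = 26
paddr = 26 * 8 + 1 = 209

Answer: 209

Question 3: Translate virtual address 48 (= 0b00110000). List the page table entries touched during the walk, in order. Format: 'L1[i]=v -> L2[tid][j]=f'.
vaddr = 48 = 0b00110000
Split: l1_idx=1, l2_idx=2, offset=0

Answer: L1[1]=0 -> L2[0][2]=26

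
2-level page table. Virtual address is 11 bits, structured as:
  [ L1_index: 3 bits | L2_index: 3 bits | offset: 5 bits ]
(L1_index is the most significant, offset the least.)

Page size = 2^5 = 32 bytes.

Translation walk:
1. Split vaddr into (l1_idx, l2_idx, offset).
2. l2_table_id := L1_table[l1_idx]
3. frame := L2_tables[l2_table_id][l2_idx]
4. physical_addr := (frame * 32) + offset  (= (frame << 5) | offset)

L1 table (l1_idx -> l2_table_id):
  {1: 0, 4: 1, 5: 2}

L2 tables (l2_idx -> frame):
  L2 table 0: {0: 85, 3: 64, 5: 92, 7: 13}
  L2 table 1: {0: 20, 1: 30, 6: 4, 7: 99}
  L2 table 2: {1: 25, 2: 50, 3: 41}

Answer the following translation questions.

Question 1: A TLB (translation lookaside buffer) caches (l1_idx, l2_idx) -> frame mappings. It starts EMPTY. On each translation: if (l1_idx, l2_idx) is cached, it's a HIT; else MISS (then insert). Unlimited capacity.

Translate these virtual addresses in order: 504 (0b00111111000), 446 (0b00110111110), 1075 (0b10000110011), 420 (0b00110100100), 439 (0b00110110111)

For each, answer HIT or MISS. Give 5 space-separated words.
Answer: MISS MISS MISS HIT HIT

Derivation:
vaddr=504: (1,7) not in TLB -> MISS, insert
vaddr=446: (1,5) not in TLB -> MISS, insert
vaddr=1075: (4,1) not in TLB -> MISS, insert
vaddr=420: (1,5) in TLB -> HIT
vaddr=439: (1,5) in TLB -> HIT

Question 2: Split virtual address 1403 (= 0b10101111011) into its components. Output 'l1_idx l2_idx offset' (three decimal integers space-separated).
Answer: 5 3 27

Derivation:
vaddr = 1403 = 0b10101111011
  top 3 bits -> l1_idx = 5
  next 3 bits -> l2_idx = 3
  bottom 5 bits -> offset = 27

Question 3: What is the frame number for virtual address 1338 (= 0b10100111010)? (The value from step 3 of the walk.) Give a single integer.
vaddr = 1338: l1_idx=5, l2_idx=1
L1[5] = 2; L2[2][1] = 25

Answer: 25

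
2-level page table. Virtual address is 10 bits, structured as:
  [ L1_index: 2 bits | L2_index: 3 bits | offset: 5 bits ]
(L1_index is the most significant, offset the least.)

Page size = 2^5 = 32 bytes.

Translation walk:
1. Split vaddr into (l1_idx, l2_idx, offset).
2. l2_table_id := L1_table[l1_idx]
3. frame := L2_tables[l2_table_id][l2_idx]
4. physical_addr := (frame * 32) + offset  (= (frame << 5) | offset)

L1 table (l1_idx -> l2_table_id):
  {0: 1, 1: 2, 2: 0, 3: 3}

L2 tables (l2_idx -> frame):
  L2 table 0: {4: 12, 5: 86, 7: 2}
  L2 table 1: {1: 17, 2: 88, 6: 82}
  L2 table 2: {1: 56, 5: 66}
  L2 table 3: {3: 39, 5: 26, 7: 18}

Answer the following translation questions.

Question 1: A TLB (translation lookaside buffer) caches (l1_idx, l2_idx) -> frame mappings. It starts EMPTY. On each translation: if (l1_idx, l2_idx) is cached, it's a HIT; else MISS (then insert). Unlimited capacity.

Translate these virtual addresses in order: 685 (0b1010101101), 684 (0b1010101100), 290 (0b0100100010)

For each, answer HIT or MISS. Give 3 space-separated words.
vaddr=685: (2,5) not in TLB -> MISS, insert
vaddr=684: (2,5) in TLB -> HIT
vaddr=290: (1,1) not in TLB -> MISS, insert

Answer: MISS HIT MISS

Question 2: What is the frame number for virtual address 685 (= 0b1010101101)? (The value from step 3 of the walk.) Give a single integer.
vaddr = 685: l1_idx=2, l2_idx=5
L1[2] = 0; L2[0][5] = 86

Answer: 86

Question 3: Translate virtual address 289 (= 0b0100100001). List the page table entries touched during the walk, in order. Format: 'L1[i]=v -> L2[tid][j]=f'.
Answer: L1[1]=2 -> L2[2][1]=56

Derivation:
vaddr = 289 = 0b0100100001
Split: l1_idx=1, l2_idx=1, offset=1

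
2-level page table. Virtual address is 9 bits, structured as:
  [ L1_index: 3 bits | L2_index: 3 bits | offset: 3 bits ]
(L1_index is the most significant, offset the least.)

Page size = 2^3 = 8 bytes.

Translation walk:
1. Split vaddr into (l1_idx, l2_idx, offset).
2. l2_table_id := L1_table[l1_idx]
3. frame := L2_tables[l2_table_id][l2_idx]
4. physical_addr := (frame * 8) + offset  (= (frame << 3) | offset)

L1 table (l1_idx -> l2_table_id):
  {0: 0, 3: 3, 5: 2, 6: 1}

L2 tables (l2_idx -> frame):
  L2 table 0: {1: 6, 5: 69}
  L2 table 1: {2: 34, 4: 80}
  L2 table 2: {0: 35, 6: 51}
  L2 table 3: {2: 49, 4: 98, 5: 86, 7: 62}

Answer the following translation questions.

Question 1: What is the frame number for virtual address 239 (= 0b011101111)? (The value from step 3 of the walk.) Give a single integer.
Answer: 86

Derivation:
vaddr = 239: l1_idx=3, l2_idx=5
L1[3] = 3; L2[3][5] = 86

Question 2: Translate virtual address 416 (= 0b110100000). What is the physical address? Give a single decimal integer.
vaddr = 416 = 0b110100000
Split: l1_idx=6, l2_idx=4, offset=0
L1[6] = 1
L2[1][4] = 80
paddr = 80 * 8 + 0 = 640

Answer: 640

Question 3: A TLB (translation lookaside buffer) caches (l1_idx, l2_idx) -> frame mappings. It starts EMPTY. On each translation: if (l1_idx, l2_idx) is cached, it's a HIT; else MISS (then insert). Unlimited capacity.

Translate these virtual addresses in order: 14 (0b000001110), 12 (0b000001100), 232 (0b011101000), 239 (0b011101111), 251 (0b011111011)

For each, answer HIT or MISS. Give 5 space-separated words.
vaddr=14: (0,1) not in TLB -> MISS, insert
vaddr=12: (0,1) in TLB -> HIT
vaddr=232: (3,5) not in TLB -> MISS, insert
vaddr=239: (3,5) in TLB -> HIT
vaddr=251: (3,7) not in TLB -> MISS, insert

Answer: MISS HIT MISS HIT MISS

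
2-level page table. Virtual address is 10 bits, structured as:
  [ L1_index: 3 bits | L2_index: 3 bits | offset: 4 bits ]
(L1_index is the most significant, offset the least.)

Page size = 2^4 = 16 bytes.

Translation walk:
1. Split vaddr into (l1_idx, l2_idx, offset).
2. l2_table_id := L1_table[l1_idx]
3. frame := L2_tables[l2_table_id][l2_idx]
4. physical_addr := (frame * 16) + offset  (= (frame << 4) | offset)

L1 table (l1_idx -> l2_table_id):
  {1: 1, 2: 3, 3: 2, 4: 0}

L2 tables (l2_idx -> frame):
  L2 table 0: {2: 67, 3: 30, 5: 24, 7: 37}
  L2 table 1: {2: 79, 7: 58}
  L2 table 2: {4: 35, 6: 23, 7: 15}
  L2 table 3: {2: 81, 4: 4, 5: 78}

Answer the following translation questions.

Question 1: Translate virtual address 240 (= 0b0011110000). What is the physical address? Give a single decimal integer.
Answer: 928

Derivation:
vaddr = 240 = 0b0011110000
Split: l1_idx=1, l2_idx=7, offset=0
L1[1] = 1
L2[1][7] = 58
paddr = 58 * 16 + 0 = 928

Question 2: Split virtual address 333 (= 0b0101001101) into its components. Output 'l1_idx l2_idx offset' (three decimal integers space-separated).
vaddr = 333 = 0b0101001101
  top 3 bits -> l1_idx = 2
  next 3 bits -> l2_idx = 4
  bottom 4 bits -> offset = 13

Answer: 2 4 13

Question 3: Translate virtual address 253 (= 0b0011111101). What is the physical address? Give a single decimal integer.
Answer: 941

Derivation:
vaddr = 253 = 0b0011111101
Split: l1_idx=1, l2_idx=7, offset=13
L1[1] = 1
L2[1][7] = 58
paddr = 58 * 16 + 13 = 941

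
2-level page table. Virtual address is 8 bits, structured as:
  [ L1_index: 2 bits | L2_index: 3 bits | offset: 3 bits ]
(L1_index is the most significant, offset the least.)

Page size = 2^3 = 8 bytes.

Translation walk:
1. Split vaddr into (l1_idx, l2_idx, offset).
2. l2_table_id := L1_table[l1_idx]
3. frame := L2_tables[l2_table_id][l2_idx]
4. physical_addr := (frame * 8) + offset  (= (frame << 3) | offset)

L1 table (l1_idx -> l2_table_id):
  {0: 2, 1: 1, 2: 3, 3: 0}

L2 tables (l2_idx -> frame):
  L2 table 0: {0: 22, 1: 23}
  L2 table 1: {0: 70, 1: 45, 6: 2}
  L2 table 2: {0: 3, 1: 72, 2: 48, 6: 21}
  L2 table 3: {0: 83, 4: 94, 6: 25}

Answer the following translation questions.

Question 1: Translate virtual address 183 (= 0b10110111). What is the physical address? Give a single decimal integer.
Answer: 207

Derivation:
vaddr = 183 = 0b10110111
Split: l1_idx=2, l2_idx=6, offset=7
L1[2] = 3
L2[3][6] = 25
paddr = 25 * 8 + 7 = 207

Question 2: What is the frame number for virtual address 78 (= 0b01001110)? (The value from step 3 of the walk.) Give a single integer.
Answer: 45

Derivation:
vaddr = 78: l1_idx=1, l2_idx=1
L1[1] = 1; L2[1][1] = 45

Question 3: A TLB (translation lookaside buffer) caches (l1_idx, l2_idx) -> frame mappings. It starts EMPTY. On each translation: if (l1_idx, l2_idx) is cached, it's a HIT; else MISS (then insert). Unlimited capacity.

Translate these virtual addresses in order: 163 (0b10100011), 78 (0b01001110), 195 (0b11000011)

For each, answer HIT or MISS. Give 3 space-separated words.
vaddr=163: (2,4) not in TLB -> MISS, insert
vaddr=78: (1,1) not in TLB -> MISS, insert
vaddr=195: (3,0) not in TLB -> MISS, insert

Answer: MISS MISS MISS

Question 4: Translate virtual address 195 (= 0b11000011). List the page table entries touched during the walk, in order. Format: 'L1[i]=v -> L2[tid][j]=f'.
Answer: L1[3]=0 -> L2[0][0]=22

Derivation:
vaddr = 195 = 0b11000011
Split: l1_idx=3, l2_idx=0, offset=3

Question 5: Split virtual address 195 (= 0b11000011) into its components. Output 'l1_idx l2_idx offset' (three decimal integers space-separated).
Answer: 3 0 3

Derivation:
vaddr = 195 = 0b11000011
  top 2 bits -> l1_idx = 3
  next 3 bits -> l2_idx = 0
  bottom 3 bits -> offset = 3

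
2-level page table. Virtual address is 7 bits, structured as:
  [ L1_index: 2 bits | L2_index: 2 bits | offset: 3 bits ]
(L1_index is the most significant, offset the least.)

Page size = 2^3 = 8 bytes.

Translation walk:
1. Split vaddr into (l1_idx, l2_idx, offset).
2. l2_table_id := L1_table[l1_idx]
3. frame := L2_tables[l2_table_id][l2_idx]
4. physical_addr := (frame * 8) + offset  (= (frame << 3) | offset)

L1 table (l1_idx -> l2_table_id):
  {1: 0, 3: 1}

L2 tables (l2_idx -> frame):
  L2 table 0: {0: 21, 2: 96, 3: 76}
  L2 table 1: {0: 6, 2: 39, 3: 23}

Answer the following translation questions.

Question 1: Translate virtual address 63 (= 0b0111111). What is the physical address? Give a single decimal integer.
vaddr = 63 = 0b0111111
Split: l1_idx=1, l2_idx=3, offset=7
L1[1] = 0
L2[0][3] = 76
paddr = 76 * 8 + 7 = 615

Answer: 615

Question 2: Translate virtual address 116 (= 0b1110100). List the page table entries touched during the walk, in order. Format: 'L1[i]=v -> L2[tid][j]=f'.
vaddr = 116 = 0b1110100
Split: l1_idx=3, l2_idx=2, offset=4

Answer: L1[3]=1 -> L2[1][2]=39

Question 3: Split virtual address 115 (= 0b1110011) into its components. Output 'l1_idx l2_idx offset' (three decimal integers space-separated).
vaddr = 115 = 0b1110011
  top 2 bits -> l1_idx = 3
  next 2 bits -> l2_idx = 2
  bottom 3 bits -> offset = 3

Answer: 3 2 3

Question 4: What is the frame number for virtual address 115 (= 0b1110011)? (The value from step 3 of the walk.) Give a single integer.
Answer: 39

Derivation:
vaddr = 115: l1_idx=3, l2_idx=2
L1[3] = 1; L2[1][2] = 39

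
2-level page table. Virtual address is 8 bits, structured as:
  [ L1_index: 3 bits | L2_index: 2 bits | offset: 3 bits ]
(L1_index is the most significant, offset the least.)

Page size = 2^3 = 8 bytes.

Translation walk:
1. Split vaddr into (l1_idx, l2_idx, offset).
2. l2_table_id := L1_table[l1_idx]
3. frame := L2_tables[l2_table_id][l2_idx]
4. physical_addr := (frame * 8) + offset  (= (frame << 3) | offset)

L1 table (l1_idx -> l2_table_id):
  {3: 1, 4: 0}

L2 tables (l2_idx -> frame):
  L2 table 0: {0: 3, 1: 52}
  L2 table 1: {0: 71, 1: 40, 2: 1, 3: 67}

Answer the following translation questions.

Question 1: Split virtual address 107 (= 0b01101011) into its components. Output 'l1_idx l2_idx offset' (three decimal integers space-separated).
Answer: 3 1 3

Derivation:
vaddr = 107 = 0b01101011
  top 3 bits -> l1_idx = 3
  next 2 bits -> l2_idx = 1
  bottom 3 bits -> offset = 3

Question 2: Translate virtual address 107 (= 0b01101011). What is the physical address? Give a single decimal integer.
Answer: 323

Derivation:
vaddr = 107 = 0b01101011
Split: l1_idx=3, l2_idx=1, offset=3
L1[3] = 1
L2[1][1] = 40
paddr = 40 * 8 + 3 = 323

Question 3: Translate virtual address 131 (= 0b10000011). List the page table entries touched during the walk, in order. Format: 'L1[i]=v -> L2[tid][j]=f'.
Answer: L1[4]=0 -> L2[0][0]=3

Derivation:
vaddr = 131 = 0b10000011
Split: l1_idx=4, l2_idx=0, offset=3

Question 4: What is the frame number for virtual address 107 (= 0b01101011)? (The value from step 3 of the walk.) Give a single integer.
vaddr = 107: l1_idx=3, l2_idx=1
L1[3] = 1; L2[1][1] = 40

Answer: 40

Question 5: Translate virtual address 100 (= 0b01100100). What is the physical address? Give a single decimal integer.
vaddr = 100 = 0b01100100
Split: l1_idx=3, l2_idx=0, offset=4
L1[3] = 1
L2[1][0] = 71
paddr = 71 * 8 + 4 = 572

Answer: 572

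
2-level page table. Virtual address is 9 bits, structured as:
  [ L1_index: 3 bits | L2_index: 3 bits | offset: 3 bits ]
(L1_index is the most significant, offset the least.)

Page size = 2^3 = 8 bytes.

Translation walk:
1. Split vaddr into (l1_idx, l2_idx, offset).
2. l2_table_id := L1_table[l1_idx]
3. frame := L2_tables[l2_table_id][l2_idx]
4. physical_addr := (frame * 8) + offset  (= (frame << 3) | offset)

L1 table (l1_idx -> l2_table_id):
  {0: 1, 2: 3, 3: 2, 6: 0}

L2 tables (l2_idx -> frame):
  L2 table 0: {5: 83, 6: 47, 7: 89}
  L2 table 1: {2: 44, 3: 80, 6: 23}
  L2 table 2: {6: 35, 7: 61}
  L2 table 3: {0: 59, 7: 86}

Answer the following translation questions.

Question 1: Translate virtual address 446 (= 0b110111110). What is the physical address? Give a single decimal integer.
Answer: 718

Derivation:
vaddr = 446 = 0b110111110
Split: l1_idx=6, l2_idx=7, offset=6
L1[6] = 0
L2[0][7] = 89
paddr = 89 * 8 + 6 = 718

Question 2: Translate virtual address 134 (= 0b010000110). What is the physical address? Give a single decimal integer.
Answer: 478

Derivation:
vaddr = 134 = 0b010000110
Split: l1_idx=2, l2_idx=0, offset=6
L1[2] = 3
L2[3][0] = 59
paddr = 59 * 8 + 6 = 478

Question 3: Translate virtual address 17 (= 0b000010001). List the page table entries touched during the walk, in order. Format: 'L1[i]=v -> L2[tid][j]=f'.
Answer: L1[0]=1 -> L2[1][2]=44

Derivation:
vaddr = 17 = 0b000010001
Split: l1_idx=0, l2_idx=2, offset=1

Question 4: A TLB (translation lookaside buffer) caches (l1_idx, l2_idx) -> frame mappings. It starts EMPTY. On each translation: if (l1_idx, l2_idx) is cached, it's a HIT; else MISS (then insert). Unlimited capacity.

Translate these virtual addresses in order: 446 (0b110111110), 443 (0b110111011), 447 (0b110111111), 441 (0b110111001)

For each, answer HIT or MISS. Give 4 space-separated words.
vaddr=446: (6,7) not in TLB -> MISS, insert
vaddr=443: (6,7) in TLB -> HIT
vaddr=447: (6,7) in TLB -> HIT
vaddr=441: (6,7) in TLB -> HIT

Answer: MISS HIT HIT HIT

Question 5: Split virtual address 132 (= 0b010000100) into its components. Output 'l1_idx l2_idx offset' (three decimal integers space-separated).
vaddr = 132 = 0b010000100
  top 3 bits -> l1_idx = 2
  next 3 bits -> l2_idx = 0
  bottom 3 bits -> offset = 4

Answer: 2 0 4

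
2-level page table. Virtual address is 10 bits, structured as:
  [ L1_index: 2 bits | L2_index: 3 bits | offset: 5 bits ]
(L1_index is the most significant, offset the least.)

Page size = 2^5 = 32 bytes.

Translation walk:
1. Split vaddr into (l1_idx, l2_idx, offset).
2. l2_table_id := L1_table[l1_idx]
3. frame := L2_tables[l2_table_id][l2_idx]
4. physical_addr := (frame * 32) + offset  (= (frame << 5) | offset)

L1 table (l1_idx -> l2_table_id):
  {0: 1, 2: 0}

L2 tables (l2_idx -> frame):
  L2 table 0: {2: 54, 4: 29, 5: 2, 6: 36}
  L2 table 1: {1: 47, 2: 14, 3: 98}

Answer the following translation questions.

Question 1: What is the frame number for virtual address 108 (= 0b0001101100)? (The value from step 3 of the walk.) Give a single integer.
Answer: 98

Derivation:
vaddr = 108: l1_idx=0, l2_idx=3
L1[0] = 1; L2[1][3] = 98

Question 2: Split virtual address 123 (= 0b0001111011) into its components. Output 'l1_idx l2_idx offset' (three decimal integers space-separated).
Answer: 0 3 27

Derivation:
vaddr = 123 = 0b0001111011
  top 2 bits -> l1_idx = 0
  next 3 bits -> l2_idx = 3
  bottom 5 bits -> offset = 27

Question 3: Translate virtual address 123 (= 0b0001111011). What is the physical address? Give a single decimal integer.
vaddr = 123 = 0b0001111011
Split: l1_idx=0, l2_idx=3, offset=27
L1[0] = 1
L2[1][3] = 98
paddr = 98 * 32 + 27 = 3163

Answer: 3163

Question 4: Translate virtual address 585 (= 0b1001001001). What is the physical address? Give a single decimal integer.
vaddr = 585 = 0b1001001001
Split: l1_idx=2, l2_idx=2, offset=9
L1[2] = 0
L2[0][2] = 54
paddr = 54 * 32 + 9 = 1737

Answer: 1737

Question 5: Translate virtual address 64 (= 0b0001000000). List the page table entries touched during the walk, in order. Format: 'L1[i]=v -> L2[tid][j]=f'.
vaddr = 64 = 0b0001000000
Split: l1_idx=0, l2_idx=2, offset=0

Answer: L1[0]=1 -> L2[1][2]=14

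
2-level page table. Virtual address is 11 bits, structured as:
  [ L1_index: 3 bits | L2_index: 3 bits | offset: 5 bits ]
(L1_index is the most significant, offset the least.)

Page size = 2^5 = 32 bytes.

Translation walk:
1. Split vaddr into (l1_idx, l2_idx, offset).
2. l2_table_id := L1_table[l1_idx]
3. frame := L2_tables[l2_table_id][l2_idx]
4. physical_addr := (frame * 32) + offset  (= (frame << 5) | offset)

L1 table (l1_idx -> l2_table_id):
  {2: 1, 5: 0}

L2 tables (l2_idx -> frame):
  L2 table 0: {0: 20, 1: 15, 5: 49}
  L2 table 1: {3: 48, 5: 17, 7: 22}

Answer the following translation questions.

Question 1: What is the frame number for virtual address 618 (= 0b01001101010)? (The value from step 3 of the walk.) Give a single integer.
Answer: 48

Derivation:
vaddr = 618: l1_idx=2, l2_idx=3
L1[2] = 1; L2[1][3] = 48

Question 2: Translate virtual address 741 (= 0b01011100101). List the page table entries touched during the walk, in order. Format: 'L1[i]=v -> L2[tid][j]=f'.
Answer: L1[2]=1 -> L2[1][7]=22

Derivation:
vaddr = 741 = 0b01011100101
Split: l1_idx=2, l2_idx=7, offset=5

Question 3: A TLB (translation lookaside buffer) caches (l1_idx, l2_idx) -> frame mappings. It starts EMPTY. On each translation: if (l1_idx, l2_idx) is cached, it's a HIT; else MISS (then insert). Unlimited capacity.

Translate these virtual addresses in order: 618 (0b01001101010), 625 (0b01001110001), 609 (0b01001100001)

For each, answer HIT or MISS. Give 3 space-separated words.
vaddr=618: (2,3) not in TLB -> MISS, insert
vaddr=625: (2,3) in TLB -> HIT
vaddr=609: (2,3) in TLB -> HIT

Answer: MISS HIT HIT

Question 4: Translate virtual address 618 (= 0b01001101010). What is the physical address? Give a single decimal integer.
vaddr = 618 = 0b01001101010
Split: l1_idx=2, l2_idx=3, offset=10
L1[2] = 1
L2[1][3] = 48
paddr = 48 * 32 + 10 = 1546

Answer: 1546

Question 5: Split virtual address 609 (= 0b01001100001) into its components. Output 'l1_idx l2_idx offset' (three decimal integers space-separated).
vaddr = 609 = 0b01001100001
  top 3 bits -> l1_idx = 2
  next 3 bits -> l2_idx = 3
  bottom 5 bits -> offset = 1

Answer: 2 3 1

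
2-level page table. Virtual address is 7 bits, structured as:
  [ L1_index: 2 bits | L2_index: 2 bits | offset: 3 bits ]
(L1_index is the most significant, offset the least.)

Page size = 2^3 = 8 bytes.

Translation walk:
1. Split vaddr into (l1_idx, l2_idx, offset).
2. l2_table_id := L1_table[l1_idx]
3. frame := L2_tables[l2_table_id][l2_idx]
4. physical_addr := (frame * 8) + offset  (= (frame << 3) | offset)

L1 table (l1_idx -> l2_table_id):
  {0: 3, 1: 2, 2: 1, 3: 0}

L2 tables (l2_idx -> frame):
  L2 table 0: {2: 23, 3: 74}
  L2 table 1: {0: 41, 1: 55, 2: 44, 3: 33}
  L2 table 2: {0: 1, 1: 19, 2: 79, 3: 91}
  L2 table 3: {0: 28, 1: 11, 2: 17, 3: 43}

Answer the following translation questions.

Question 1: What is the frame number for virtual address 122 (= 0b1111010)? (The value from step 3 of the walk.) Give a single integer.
vaddr = 122: l1_idx=3, l2_idx=3
L1[3] = 0; L2[0][3] = 74

Answer: 74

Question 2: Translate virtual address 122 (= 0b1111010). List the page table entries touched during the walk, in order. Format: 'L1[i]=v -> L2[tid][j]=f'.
vaddr = 122 = 0b1111010
Split: l1_idx=3, l2_idx=3, offset=2

Answer: L1[3]=0 -> L2[0][3]=74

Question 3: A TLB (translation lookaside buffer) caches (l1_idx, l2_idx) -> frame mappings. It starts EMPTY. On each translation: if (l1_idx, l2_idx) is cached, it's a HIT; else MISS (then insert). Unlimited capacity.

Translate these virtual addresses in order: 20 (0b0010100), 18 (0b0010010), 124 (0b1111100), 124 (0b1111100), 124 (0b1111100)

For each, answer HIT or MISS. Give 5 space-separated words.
vaddr=20: (0,2) not in TLB -> MISS, insert
vaddr=18: (0,2) in TLB -> HIT
vaddr=124: (3,3) not in TLB -> MISS, insert
vaddr=124: (3,3) in TLB -> HIT
vaddr=124: (3,3) in TLB -> HIT

Answer: MISS HIT MISS HIT HIT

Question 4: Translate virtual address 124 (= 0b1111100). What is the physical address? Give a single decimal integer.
vaddr = 124 = 0b1111100
Split: l1_idx=3, l2_idx=3, offset=4
L1[3] = 0
L2[0][3] = 74
paddr = 74 * 8 + 4 = 596

Answer: 596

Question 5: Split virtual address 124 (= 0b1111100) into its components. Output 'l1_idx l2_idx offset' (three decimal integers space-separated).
vaddr = 124 = 0b1111100
  top 2 bits -> l1_idx = 3
  next 2 bits -> l2_idx = 3
  bottom 3 bits -> offset = 4

Answer: 3 3 4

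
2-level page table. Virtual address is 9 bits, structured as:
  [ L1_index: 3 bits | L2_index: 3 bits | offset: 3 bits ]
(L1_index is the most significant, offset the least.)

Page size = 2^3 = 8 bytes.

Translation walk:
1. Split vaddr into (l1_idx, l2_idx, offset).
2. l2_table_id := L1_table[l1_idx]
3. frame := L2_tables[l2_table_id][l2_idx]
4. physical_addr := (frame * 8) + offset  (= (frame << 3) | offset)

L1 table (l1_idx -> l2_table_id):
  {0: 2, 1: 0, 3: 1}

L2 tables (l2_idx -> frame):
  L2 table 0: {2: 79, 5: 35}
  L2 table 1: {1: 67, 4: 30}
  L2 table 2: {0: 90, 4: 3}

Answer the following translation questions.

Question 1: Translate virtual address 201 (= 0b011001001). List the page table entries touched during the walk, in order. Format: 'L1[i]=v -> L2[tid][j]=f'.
Answer: L1[3]=1 -> L2[1][1]=67

Derivation:
vaddr = 201 = 0b011001001
Split: l1_idx=3, l2_idx=1, offset=1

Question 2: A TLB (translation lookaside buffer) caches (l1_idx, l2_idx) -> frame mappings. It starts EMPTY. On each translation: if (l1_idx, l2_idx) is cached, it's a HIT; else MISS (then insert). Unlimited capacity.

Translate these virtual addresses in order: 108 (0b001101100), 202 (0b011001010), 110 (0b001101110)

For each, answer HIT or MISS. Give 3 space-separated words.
Answer: MISS MISS HIT

Derivation:
vaddr=108: (1,5) not in TLB -> MISS, insert
vaddr=202: (3,1) not in TLB -> MISS, insert
vaddr=110: (1,5) in TLB -> HIT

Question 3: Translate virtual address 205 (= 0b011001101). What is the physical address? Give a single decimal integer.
vaddr = 205 = 0b011001101
Split: l1_idx=3, l2_idx=1, offset=5
L1[3] = 1
L2[1][1] = 67
paddr = 67 * 8 + 5 = 541

Answer: 541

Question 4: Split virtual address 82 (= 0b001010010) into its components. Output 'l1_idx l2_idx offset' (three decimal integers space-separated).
Answer: 1 2 2

Derivation:
vaddr = 82 = 0b001010010
  top 3 bits -> l1_idx = 1
  next 3 bits -> l2_idx = 2
  bottom 3 bits -> offset = 2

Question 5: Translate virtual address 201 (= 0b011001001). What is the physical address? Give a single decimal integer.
vaddr = 201 = 0b011001001
Split: l1_idx=3, l2_idx=1, offset=1
L1[3] = 1
L2[1][1] = 67
paddr = 67 * 8 + 1 = 537

Answer: 537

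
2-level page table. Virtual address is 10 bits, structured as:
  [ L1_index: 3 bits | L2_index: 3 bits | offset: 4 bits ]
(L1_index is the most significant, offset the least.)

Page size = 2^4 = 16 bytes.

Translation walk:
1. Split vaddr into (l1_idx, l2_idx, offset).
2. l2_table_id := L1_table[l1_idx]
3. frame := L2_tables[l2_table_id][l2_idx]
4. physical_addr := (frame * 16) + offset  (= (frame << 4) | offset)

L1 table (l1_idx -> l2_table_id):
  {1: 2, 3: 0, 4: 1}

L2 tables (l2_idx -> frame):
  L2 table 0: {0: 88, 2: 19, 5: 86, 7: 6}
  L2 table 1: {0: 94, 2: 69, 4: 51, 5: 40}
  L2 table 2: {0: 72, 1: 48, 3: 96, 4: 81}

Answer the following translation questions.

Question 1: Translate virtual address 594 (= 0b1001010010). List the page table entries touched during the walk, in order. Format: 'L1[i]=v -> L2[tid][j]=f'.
vaddr = 594 = 0b1001010010
Split: l1_idx=4, l2_idx=5, offset=2

Answer: L1[4]=1 -> L2[1][5]=40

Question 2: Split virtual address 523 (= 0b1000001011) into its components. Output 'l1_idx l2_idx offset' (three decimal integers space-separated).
Answer: 4 0 11

Derivation:
vaddr = 523 = 0b1000001011
  top 3 bits -> l1_idx = 4
  next 3 bits -> l2_idx = 0
  bottom 4 bits -> offset = 11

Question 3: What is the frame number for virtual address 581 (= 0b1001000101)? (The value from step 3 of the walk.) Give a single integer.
Answer: 51

Derivation:
vaddr = 581: l1_idx=4, l2_idx=4
L1[4] = 1; L2[1][4] = 51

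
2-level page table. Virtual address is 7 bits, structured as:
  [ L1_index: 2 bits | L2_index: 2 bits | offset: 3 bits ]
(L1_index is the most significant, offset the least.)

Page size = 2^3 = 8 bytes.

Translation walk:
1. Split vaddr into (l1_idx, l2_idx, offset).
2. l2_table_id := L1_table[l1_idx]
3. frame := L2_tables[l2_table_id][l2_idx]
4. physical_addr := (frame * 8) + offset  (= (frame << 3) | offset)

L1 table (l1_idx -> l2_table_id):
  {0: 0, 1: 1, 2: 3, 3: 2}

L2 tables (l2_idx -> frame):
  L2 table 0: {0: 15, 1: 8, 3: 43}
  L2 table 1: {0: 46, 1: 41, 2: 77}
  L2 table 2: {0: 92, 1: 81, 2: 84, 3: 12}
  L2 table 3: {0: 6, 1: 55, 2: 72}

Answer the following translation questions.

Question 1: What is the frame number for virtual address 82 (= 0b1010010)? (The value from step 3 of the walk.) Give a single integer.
vaddr = 82: l1_idx=2, l2_idx=2
L1[2] = 3; L2[3][2] = 72

Answer: 72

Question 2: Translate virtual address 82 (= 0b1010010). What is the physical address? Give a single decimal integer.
Answer: 578

Derivation:
vaddr = 82 = 0b1010010
Split: l1_idx=2, l2_idx=2, offset=2
L1[2] = 3
L2[3][2] = 72
paddr = 72 * 8 + 2 = 578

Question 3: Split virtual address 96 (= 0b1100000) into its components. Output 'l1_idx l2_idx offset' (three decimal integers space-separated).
vaddr = 96 = 0b1100000
  top 2 bits -> l1_idx = 3
  next 2 bits -> l2_idx = 0
  bottom 3 bits -> offset = 0

Answer: 3 0 0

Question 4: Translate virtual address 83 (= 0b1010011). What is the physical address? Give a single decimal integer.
vaddr = 83 = 0b1010011
Split: l1_idx=2, l2_idx=2, offset=3
L1[2] = 3
L2[3][2] = 72
paddr = 72 * 8 + 3 = 579

Answer: 579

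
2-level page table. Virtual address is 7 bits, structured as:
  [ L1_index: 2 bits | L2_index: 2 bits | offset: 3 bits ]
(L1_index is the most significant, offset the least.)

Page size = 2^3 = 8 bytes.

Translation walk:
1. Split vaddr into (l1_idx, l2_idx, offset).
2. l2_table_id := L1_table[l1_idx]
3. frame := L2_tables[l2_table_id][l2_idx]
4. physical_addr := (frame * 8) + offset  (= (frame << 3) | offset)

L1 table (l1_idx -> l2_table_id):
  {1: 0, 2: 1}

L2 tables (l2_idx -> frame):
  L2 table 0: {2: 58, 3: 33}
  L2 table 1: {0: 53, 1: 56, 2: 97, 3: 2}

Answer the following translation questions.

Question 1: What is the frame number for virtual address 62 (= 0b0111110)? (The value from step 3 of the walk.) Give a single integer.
Answer: 33

Derivation:
vaddr = 62: l1_idx=1, l2_idx=3
L1[1] = 0; L2[0][3] = 33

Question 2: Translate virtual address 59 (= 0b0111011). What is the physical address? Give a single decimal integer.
Answer: 267

Derivation:
vaddr = 59 = 0b0111011
Split: l1_idx=1, l2_idx=3, offset=3
L1[1] = 0
L2[0][3] = 33
paddr = 33 * 8 + 3 = 267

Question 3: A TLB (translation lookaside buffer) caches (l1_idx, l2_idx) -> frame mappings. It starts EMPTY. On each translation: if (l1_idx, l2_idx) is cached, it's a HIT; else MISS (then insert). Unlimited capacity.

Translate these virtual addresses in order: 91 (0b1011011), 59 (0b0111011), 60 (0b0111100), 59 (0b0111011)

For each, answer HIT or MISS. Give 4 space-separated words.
vaddr=91: (2,3) not in TLB -> MISS, insert
vaddr=59: (1,3) not in TLB -> MISS, insert
vaddr=60: (1,3) in TLB -> HIT
vaddr=59: (1,3) in TLB -> HIT

Answer: MISS MISS HIT HIT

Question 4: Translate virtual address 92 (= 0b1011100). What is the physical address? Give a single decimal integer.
vaddr = 92 = 0b1011100
Split: l1_idx=2, l2_idx=3, offset=4
L1[2] = 1
L2[1][3] = 2
paddr = 2 * 8 + 4 = 20

Answer: 20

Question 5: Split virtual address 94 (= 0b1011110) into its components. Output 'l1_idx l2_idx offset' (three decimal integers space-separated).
Answer: 2 3 6

Derivation:
vaddr = 94 = 0b1011110
  top 2 bits -> l1_idx = 2
  next 2 bits -> l2_idx = 3
  bottom 3 bits -> offset = 6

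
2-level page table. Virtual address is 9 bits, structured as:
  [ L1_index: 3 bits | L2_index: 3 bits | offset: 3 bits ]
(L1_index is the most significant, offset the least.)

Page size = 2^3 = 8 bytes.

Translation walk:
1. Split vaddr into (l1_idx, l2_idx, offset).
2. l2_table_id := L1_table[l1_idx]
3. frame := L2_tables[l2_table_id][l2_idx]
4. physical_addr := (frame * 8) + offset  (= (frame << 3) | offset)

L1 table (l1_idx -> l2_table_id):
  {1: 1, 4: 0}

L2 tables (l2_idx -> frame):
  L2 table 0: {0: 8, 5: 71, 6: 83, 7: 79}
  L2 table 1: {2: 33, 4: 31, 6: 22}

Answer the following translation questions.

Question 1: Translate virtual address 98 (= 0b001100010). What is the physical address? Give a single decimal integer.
vaddr = 98 = 0b001100010
Split: l1_idx=1, l2_idx=4, offset=2
L1[1] = 1
L2[1][4] = 31
paddr = 31 * 8 + 2 = 250

Answer: 250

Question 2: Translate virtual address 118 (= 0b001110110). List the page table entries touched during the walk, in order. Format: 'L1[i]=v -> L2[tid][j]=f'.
Answer: L1[1]=1 -> L2[1][6]=22

Derivation:
vaddr = 118 = 0b001110110
Split: l1_idx=1, l2_idx=6, offset=6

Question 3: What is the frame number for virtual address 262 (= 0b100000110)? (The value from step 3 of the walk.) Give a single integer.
Answer: 8

Derivation:
vaddr = 262: l1_idx=4, l2_idx=0
L1[4] = 0; L2[0][0] = 8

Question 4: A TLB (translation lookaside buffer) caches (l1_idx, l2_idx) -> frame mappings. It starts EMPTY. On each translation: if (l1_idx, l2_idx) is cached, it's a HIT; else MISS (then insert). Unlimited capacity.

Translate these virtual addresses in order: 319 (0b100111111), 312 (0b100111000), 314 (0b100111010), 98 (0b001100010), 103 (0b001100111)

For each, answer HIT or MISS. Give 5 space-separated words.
Answer: MISS HIT HIT MISS HIT

Derivation:
vaddr=319: (4,7) not in TLB -> MISS, insert
vaddr=312: (4,7) in TLB -> HIT
vaddr=314: (4,7) in TLB -> HIT
vaddr=98: (1,4) not in TLB -> MISS, insert
vaddr=103: (1,4) in TLB -> HIT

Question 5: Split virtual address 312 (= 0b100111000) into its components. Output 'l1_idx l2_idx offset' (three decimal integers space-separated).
Answer: 4 7 0

Derivation:
vaddr = 312 = 0b100111000
  top 3 bits -> l1_idx = 4
  next 3 bits -> l2_idx = 7
  bottom 3 bits -> offset = 0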